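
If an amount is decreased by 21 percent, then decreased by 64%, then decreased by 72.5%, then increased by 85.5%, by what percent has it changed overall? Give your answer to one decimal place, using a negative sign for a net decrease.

-85.5%

The combined multiplier is 0.79 × 0.36 × 0.275 × 1.855 = 0.14507955.
That corresponds to a decrease of 85.5%.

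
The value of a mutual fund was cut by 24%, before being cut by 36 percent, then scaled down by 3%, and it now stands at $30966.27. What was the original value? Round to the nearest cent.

$65633.20

The overall multiplier applied was 0.76 × 0.64 × 0.97 = 0.471808.
So the original value was $30966.27 ÷ 0.471808 ≈ $65633.20.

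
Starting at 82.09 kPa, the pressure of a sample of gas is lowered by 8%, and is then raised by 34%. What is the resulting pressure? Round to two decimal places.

101.20 kPa

8% decrease: 82.09 × 0.92 = 75.5228.
Apply the 34% increase: 75.5228 × 1.34 = 101.200552 ≈ 101.20.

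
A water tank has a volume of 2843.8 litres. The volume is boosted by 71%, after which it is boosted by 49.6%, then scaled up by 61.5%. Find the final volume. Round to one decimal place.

After the 71% increase: 2843.8 × 1.71 = 4862.898.
Apply the 49.6% increase: 4862.898 × 1.496 = 7274.895408.
61.5% increase: 7274.895408 × 1.615 = 11748.95608392 ≈ 11749.0.

11749.0 litres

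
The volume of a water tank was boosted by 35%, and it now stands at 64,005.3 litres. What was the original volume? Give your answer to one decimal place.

47,411.3 litres

The overall multiplier applied was 1.35.
So the original volume was 64,005.3 ÷ 1.35 ≈ 47,411.3 litres.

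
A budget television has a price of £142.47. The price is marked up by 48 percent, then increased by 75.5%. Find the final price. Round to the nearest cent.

£370.05

After the 48% increase: £142.47 × 1.48 = £210.8556.
After the 75.5% increase: £210.8556 × 1.755 = £370.051578 ≈ £370.05.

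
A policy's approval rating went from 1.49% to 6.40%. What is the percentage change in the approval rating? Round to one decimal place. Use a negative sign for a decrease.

The change is 6.40 − 1.49 = 4.91 percentage points.
Relative to the original 1.49%, that is 4.91 ÷ 1.49 ≈ 329.5%.

329.5%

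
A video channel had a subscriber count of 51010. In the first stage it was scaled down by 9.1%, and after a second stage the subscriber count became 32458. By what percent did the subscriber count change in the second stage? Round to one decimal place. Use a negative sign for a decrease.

-30.0%

After the first stage: 51010 × 0.909 = 46368.09.
Second-stage multiplier: 32458 ÷ 46368.09 ≈ 0.70001.
That is a change of -30.0%.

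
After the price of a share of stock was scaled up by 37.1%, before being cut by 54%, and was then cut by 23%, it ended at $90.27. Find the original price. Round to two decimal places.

Undoing the 23% decrease: $90.27 ÷ 0.77 ≈ $117.233766.
Undoing the 54% decrease: $117.233766 ÷ 0.46 ≈ $254.856013.
Undoing the 37.1% increase: $254.856013 ÷ 1.371 ≈ $185.89.

$185.89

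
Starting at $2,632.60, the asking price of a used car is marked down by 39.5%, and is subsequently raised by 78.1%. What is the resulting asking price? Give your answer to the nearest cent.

Each change multiplies by a factor: 0.605 × 1.781 = 1.077505.
$2,632.60 × 1.077505 = $2836.639663 ≈ $2,836.64.

$2,836.64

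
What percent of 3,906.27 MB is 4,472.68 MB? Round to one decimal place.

114.5%

4,472.68 MB ÷ 3,906.27 MB ≈ 114.5%.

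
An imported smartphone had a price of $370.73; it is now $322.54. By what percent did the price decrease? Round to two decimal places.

Change: $322.54 − $370.73 = -$48.19.
Relative to the original: -$48.19 ÷ $370.73 ≈ -13.00%.
So the price decreased by 13.00%.

13.00%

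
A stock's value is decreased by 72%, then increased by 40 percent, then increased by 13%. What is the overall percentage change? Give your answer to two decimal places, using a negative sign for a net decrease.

-55.70%

A 72% decrease multiplies by 0.28.
Then a 40% increase: 0.28 × 1.4 = 0.392.
Then a 13% increase: 0.392 × 1.13 = 0.44296.
Overall factor 0.44296, i.e. -55.70%.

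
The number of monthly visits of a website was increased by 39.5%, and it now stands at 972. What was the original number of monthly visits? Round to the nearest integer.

697

The overall multiplier applied was 1.395.
So the original number of monthly visits was 972 ÷ 1.395 ≈ 697.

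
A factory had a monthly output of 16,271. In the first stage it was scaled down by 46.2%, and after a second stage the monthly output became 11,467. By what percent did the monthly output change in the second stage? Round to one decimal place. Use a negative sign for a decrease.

After the first stage: 16,271 × 0.538 = 8753.798.
Second-stage multiplier: 11,467 ÷ 8753.798 ≈ 1.30995.
That is a change of 31.0%.

31.0%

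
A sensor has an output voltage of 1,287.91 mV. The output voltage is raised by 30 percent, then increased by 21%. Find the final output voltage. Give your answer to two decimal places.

30% increase: 1,287.91 × 1.3 = 1674.283.
After the 21% increase: 1674.283 × 1.21 = 2025.88243 ≈ 2,025.88.

2,025.88 mV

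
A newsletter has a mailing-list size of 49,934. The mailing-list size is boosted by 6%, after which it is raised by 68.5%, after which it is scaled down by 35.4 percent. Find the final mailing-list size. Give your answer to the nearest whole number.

57,615

Each change multiplies by a factor: 1.06 × 1.685 × 0.646 = 1.1538206.
49,934 × 1.1538206 = 57614.8778404 ≈ 57,615.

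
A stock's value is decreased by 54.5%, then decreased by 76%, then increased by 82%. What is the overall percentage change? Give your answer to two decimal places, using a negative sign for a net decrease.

A 54.5% decrease multiplies by 0.455.
Then a 76% decrease: 0.455 × 0.24 = 0.1092.
Then an 82% increase: 0.1092 × 1.82 = 0.198744.
Overall factor 0.198744, i.e. -80.13%.

-80.13%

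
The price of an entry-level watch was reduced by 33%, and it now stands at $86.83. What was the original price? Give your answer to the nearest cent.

The overall multiplier applied was 0.67.
So the original price was $86.83 ÷ 0.67 ≈ $129.60.

$129.60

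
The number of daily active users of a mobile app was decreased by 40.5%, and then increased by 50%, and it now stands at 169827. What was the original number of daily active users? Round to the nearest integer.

Undoing the 50% increase: 169827 ÷ 1.5 = 113218.
Undoing the 40.5% decrease: 113218 ÷ 0.595 ≈ 190282.

190282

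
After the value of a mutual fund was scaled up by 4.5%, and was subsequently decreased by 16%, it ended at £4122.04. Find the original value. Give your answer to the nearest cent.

£4695.88

The overall multiplier applied was 1.045 × 0.84 = 0.8778.
So the original value was £4122.04 ÷ 0.8778 ≈ £4695.88.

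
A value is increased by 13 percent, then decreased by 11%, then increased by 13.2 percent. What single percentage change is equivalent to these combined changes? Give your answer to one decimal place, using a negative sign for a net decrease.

The combined multiplier is 1.13 × 0.89 × 1.132 = 1.1384524.
That corresponds to an increase of 13.8%.

13.8%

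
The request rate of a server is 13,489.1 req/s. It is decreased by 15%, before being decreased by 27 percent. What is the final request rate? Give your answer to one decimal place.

8,370.0 req/s

Each change multiplies by a factor: 0.85 × 0.73 = 0.6205.
13,489.1 × 0.6205 = 8369.98655 ≈ 8,370.0.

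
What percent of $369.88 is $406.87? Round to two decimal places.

$406.87 ÷ $369.88 ≈ 110.00%.

110.00%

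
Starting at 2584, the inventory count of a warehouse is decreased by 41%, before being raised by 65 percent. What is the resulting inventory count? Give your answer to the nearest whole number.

2516

Each change multiplies by a factor: 0.59 × 1.65 = 0.9735.
2584 × 0.9735 = 2515.524 ≈ 2516.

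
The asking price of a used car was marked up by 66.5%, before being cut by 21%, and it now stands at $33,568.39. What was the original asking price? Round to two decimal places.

$25,520.50

Undoing the 21% decrease: $33,568.39 ÷ 0.79 ≈ $42491.632911.
Undoing the 66.5% increase: $42491.632911 ÷ 1.665 ≈ $25,520.50.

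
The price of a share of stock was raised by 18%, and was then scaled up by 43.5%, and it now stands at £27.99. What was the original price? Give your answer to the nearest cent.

Undoing the 43.5% increase: £27.99 ÷ 1.435 ≈ £19.505226.
Undoing the 18% increase: £19.505226 ÷ 1.18 ≈ £16.53.

£16.53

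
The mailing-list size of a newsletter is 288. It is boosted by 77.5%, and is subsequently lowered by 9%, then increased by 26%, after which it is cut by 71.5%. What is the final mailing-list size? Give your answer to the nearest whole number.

After the 77.5% increase: 288 × 1.775 = 511.2.
Apply the 9% decrease: 511.2 × 0.91 = 465.192.
After the 26% increase: 465.192 × 1.26 = 586.14192.
71.5% decrease: 586.14192 × 0.285 = 167.0504472 ≈ 167.

167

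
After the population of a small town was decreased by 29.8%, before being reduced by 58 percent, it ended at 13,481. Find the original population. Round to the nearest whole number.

Undoing the 58% decrease: 13,481 ÷ 0.42 ≈ 32097.619048.
Undoing the 29.8% decrease: 32097.619048 ÷ 0.702 ≈ 45,723.

45,723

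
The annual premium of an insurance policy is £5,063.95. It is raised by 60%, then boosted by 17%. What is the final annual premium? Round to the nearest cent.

Each change multiplies by a factor: 1.6 × 1.17 = 1.872.
£5,063.95 × 1.872 = £9479.7144 ≈ £9,479.71.

£9,479.71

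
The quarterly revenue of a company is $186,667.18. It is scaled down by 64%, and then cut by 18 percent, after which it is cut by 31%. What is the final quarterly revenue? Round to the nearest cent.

$38,021.86

64% decrease: $186,667.18 × 0.36 = $67200.1848.
18% decrease: $67200.1848 × 0.82 = $55104.151536.
After the 31% decrease: $55104.151536 × 0.69 = $38021.86455984 ≈ $38,021.86.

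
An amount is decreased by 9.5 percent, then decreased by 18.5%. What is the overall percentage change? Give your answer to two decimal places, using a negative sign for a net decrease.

A 9.5% decrease multiplies by 0.905.
Then an 18.5% decrease: 0.905 × 0.815 = 0.737575.
Overall factor 0.737575, i.e. -26.24%.

-26.24%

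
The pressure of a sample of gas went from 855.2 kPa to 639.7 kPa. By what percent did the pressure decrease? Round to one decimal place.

Change: 639.7 − 855.2 = -215.5.
Relative to the original: -215.5 ÷ 855.2 ≈ -25.2%.
So the pressure decreased by 25.2%.

25.2%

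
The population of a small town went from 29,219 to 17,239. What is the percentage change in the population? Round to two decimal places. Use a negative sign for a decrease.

-41.00%

Change: 17,239 − 29,219 = -11,980.
Relative to the original: -11,980 ÷ 29,219 ≈ -41.00%.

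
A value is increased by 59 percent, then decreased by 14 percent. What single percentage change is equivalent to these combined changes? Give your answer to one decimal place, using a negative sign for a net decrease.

36.7%

A 59% increase multiplies by 1.59.
Then a 14% decrease: 1.59 × 0.86 = 1.3674.
Overall factor 1.3674, i.e. 36.7%.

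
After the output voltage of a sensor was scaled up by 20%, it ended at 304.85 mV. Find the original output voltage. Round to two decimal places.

The overall multiplier applied was 1.2.
So the original output voltage was 304.85 ÷ 1.2 ≈ 254.04 mV.

254.04 mV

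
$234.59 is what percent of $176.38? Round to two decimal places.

133.00%

$234.59 ÷ $176.38 ≈ 133.00%.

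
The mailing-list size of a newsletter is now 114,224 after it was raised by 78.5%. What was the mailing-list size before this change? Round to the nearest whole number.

63,991

The overall multiplier applied was 1.785.
So the original mailing-list size was 114,224 ÷ 1.785 ≈ 63,991.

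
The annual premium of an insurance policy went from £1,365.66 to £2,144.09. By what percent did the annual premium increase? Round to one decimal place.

Change: £2,144.09 − £1,365.66 = £778.43.
Relative to the original: £778.43 ÷ £1,365.66 ≈ 57.0%.
So the annual premium increased by 57.0%.

57.0%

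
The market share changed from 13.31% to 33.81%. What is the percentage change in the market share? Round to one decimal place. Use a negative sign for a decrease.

154.0%

The change is 33.81 − 13.31 = 20.50 percentage points.
Relative to the original 13.31%, that is 20.50 ÷ 13.31 ≈ 154.0%.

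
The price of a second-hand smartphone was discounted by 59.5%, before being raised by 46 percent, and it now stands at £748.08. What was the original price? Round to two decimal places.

Undoing the 46% increase: £748.08 ÷ 1.46 ≈ £512.383562.
Undoing the 59.5% decrease: £512.383562 ÷ 0.405 ≈ £1,265.14.

£1,265.14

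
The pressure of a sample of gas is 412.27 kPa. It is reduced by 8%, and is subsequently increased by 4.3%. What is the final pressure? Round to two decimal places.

8% decrease: 412.27 × 0.92 = 379.2884.
After the 4.3% increase: 379.2884 × 1.043 = 395.5978012 ≈ 395.60.

395.60 kPa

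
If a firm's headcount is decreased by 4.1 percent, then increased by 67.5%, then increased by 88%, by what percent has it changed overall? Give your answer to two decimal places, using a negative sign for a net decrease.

201.99%

The combined multiplier is 0.959 × 1.675 × 1.88 = 3.019891.
That corresponds to an increase of 201.99%.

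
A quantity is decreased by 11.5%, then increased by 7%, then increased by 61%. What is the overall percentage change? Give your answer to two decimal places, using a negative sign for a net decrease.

52.46%

The combined multiplier is 0.885 × 1.07 × 1.61 = 1.5245895.
That corresponds to an increase of 52.46%.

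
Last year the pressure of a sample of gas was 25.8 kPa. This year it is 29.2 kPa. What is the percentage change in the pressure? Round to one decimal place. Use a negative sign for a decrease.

Change: 29.2 − 25.8 = 3.4.
Relative to the original: 3.4 ÷ 25.8 ≈ 13.2%.

13.2%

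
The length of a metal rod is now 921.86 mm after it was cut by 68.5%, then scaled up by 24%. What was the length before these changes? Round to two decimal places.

The overall multiplier applied was 0.315 × 1.24 = 0.3906.
So the original length was 921.86 ÷ 0.3906 ≈ 2360.11 mm.

2360.11 mm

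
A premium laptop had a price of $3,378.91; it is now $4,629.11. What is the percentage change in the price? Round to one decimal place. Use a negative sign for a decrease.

Change: $4,629.11 − $3,378.91 = $1,250.20.
Relative to the original: $1,250.20 ÷ $3,378.91 ≈ 37.0%.

37.0%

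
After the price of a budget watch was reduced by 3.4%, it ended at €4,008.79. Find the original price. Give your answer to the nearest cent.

The overall multiplier applied was 0.966.
So the original price was €4,008.79 ÷ 0.966 ≈ €4,149.89.

€4,149.89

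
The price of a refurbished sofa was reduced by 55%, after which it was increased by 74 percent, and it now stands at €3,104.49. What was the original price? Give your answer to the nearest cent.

The overall multiplier applied was 0.45 × 1.74 = 0.783.
So the original price was €3,104.49 ÷ 0.783 ≈ €3,964.87.

€3,964.87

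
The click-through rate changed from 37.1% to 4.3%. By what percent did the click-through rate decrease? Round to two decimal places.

88.41%

The change is 4.3 − 37.1 = -32.8 percentage points.
Relative to the original 37.1%, that is -32.8 ÷ 37.1 ≈ -88.41%.
So the click-through rate fell by 88.41%.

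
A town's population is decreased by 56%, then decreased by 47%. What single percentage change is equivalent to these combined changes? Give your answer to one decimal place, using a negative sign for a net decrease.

-76.7%

A 56% decrease multiplies by 0.44.
Then a 47% decrease: 0.44 × 0.53 = 0.2332.
Overall factor 0.2332, i.e. -76.7%.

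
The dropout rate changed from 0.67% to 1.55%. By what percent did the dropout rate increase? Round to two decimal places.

131.34%

The change is 1.55 − 0.67 = 0.88 percentage points.
Relative to the original 0.67%, that is 0.88 ÷ 0.67 ≈ 131.34%.
So the dropout rate rose by 131.34%.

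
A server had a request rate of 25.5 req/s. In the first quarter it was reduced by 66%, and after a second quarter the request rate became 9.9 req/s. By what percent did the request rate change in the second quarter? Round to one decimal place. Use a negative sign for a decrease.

14.2%

After the first quarter: 25.5 × 0.34 = 8.67.
Second-quarter multiplier: 9.9 ÷ 8.67 ≈ 1.14187.
That is a change of 14.2%.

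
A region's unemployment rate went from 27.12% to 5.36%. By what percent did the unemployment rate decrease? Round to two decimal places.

The change is 5.36 − 27.12 = -21.76 percentage points.
Relative to the original 27.12%, that is -21.76 ÷ 27.12 ≈ -80.24%.
So the unemployment rate fell by 80.24%.

80.24%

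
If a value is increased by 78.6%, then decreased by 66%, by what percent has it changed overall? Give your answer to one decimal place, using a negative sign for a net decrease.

A 78.6% increase multiplies by 1.786.
Then a 66% decrease: 1.786 × 0.34 = 0.60724.
Overall factor 0.60724, i.e. -39.3%.

-39.3%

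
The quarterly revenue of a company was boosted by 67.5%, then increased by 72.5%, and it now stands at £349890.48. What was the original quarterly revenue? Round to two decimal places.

Undoing the 72.5% increase: £349890.48 ÷ 1.725 ≈ £202835.06087.
Undoing the 67.5% increase: £202835.06087 ÷ 1.675 ≈ £121095.56.

£121095.56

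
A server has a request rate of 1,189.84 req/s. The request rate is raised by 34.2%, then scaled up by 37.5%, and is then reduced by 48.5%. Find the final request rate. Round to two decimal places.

34.2% increase: 1,189.84 × 1.342 = 1596.76528.
37.5% increase: 1596.76528 × 1.375 = 2195.55226.
48.5% decrease: 2195.55226 × 0.515 = 1130.7094139 ≈ 1,130.71.

1,130.71 req/s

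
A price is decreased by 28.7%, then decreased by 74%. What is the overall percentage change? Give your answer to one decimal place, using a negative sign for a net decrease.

-81.5%

The combined multiplier is 0.713 × 0.26 = 0.18538.
That corresponds to a decrease of 81.5%.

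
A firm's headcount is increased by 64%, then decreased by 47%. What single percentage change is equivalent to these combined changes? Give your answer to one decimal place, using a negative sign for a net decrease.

-13.1%

The combined multiplier is 1.64 × 0.53 = 0.8692.
That corresponds to a decrease of 13.1%.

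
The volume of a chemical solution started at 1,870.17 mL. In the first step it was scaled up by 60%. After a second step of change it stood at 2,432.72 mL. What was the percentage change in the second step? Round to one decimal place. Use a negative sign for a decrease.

-18.7%

After the first step: 1,870.17 × 1.6 = 2992.272.
Second-step multiplier: 2,432.72 ÷ 2992.272 ≈ 0.813.
That is a change of -18.7%.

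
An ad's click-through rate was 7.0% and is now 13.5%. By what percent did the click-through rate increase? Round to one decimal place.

92.9%

The change is 13.5 − 7.0 = 6.5 percentage points.
Relative to the original 7.0%, that is 6.5 ÷ 7.0 ≈ 92.9%.
So the click-through rate rose by 92.9%.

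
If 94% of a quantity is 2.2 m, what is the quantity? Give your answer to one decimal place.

2.3 m

2.2 m ÷ 0.94 ≈ 2.3 m.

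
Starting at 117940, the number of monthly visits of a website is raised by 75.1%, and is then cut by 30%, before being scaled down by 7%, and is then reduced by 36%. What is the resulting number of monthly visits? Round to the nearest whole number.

Apply the 75.1% increase: 117940 × 1.751 = 206512.94.
After the 30% decrease: 206512.94 × 0.7 = 144559.058.
Apply the 7% decrease: 144559.058 × 0.93 = 134439.92394.
After the 36% decrease: 134439.92394 × 0.64 = 86041.5513216 ≈ 86042.

86042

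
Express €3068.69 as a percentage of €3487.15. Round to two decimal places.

88.00%

€3068.69 ÷ €3487.15 ≈ 88.00%.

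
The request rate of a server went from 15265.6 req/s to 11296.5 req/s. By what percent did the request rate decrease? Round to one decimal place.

Change: 11296.5 − 15265.6 = -3969.1.
Relative to the original: -3969.1 ÷ 15265.6 ≈ -26.0%.
So the request rate decreased by 26.0%.

26.0%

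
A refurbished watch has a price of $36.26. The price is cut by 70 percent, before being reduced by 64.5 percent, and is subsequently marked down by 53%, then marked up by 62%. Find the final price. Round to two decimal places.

70% decrease: $36.26 × 0.3 = $10.878.
Apply the 64.5% decrease: $10.878 × 0.355 = $3.86169.
Apply the 53% decrease: $3.86169 × 0.47 = $1.8149943.
Apply the 62% increase: $1.8149943 × 1.62 = $2.940290766 ≈ $2.94.

$2.94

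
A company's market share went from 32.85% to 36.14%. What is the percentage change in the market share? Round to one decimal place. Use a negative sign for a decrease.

10.0%

The change is 36.14 − 32.85 = 3.29 percentage points.
Relative to the original 32.85%, that is 3.29 ÷ 32.85 ≈ 10.0%.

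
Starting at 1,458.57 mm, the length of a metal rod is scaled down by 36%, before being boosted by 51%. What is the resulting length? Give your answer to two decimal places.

36% decrease: 1,458.57 × 0.64 = 933.4848.
Apply the 51% increase: 933.4848 × 1.51 = 1409.562048 ≈ 1,409.56.

1,409.56 mm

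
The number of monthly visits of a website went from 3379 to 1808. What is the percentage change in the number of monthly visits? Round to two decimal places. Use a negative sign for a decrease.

-46.49%

Change: 1808 − 3379 = -1571.
Relative to the original: -1571 ÷ 3379 ≈ -46.49%.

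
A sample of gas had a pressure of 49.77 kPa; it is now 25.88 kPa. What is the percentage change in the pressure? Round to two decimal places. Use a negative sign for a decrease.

Change: 25.88 − 49.77 = -23.89.
Relative to the original: -23.89 ÷ 49.77 ≈ -48.00%.

-48.00%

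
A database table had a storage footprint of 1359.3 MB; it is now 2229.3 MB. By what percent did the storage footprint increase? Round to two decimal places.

64.00%

Change: 2229.3 − 1359.3 = 870.0.
Relative to the original: 870.0 ÷ 1359.3 ≈ 64.00%.
So the storage footprint increased by 64.00%.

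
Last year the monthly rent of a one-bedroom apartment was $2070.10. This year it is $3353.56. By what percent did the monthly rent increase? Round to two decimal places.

Change: $3353.56 − $2070.10 = $1283.46.
Relative to the original: $1283.46 ÷ $2070.10 ≈ 62.00%.
So the monthly rent increased by 62.00%.

62.00%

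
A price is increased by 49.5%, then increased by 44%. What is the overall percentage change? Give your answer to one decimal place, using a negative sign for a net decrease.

The combined multiplier is 1.495 × 1.44 = 2.1528.
That corresponds to an increase of 115.3%.

115.3%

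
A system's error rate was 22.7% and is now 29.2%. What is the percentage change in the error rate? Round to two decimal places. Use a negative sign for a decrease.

28.63%

The change is 29.2 − 22.7 = 6.5 percentage points.
Relative to the original 22.7%, that is 6.5 ÷ 22.7 ≈ 28.63%.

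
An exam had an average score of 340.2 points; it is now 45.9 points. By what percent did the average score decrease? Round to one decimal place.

Change: 45.9 − 340.2 = -294.3.
Relative to the original: -294.3 ÷ 340.2 ≈ -86.5%.
So the average score decreased by 86.5%.

86.5%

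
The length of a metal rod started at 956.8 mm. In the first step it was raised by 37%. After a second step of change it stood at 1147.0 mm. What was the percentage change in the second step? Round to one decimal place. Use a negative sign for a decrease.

After the first step: 956.8 × 1.37 = 1310.816.
Second-step multiplier: 1147.0 ÷ 1310.816 ≈ 0.87503.
That is a change of -12.5%.

-12.5%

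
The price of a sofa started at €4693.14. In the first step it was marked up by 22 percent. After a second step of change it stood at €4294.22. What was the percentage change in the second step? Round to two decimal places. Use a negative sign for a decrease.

-25.00%

After the first step: €4693.14 × 1.22 = €5725.6308.
Second-step multiplier: €4294.22 ÷ €5725.6308 ≈ 0.749999.
That is a change of -25.00%.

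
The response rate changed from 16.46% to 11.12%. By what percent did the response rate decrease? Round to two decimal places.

32.44%

The change is 11.12 − 16.46 = -5.34 percentage points.
Relative to the original 16.46%, that is -5.34 ÷ 16.46 ≈ -32.44%.
So the response rate fell by 32.44%.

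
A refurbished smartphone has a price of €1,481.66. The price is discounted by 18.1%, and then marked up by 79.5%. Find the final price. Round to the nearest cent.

€2,178.20

Each change multiplies by a factor: 0.819 × 1.795 = 1.470105.
€1,481.66 × 1.470105 = €2178.1957743 ≈ €2,178.20.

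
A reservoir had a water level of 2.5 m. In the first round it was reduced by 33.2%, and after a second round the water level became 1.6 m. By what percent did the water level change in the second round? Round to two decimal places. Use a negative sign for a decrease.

-4.19%

After the first round: 2.5 × 0.668 = 1.67.
Second-round multiplier: 1.6 ÷ 1.67 ≈ 0.958084.
That is a change of -4.19%.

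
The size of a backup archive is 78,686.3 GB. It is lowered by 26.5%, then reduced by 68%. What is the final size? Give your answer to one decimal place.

18,507.0 GB

Apply the 26.5% decrease: 78,686.3 × 0.735 = 57834.4305.
68% decrease: 57834.4305 × 0.32 = 18507.01776 ≈ 18,507.0.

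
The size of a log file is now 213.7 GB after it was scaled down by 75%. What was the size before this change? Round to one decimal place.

854.8 GB

The overall multiplier applied was 0.25.
So the original size was 213.7 ÷ 0.25 = 854.8 GB.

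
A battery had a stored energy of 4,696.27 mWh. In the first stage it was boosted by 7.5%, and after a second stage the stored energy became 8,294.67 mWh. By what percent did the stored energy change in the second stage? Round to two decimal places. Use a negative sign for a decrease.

After the first stage: 4,696.27 × 1.075 = 5048.49025.
Second-stage multiplier: 8,294.67 ÷ 5048.49025 ≈ 1.643.
That is a change of 64.30%.

64.30%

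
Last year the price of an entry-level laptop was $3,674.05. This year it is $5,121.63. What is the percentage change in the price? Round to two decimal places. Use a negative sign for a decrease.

Change: $5,121.63 − $3,674.05 = $1,447.58.
Relative to the original: $1,447.58 ÷ $3,674.05 ≈ 39.40%.

39.40%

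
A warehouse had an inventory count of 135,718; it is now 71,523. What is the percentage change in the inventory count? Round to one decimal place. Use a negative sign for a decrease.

-47.3%

Change: 71,523 − 135,718 = -64,195.
Relative to the original: -64,195 ÷ 135,718 ≈ -47.3%.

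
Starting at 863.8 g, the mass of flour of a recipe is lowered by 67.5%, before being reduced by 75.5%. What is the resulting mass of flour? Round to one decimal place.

68.8 g

Apply the 67.5% decrease: 863.8 × 0.325 = 280.735.
Apply the 75.5% decrease: 280.735 × 0.245 = 68.780075 ≈ 68.8.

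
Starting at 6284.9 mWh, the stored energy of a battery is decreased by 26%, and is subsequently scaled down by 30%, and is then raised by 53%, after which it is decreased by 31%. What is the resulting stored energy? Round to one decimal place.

3436.9 mWh

Each change multiplies by a factor: 0.74 × 0.7 × 1.53 × 0.69 = 0.5468526.
6284.9 × 0.5468526 = 3436.91390574 ≈ 3436.9.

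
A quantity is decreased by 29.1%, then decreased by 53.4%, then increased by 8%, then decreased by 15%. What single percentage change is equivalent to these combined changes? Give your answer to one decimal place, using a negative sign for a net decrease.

-69.7%

A 29.1% decrease multiplies by 0.709.
Then a 53.4% decrease: 0.709 × 0.466 = 0.330394.
Then an 8% increase: 0.330394 × 1.08 = 0.35682552.
Then a 15% decrease: 0.35682552 × 0.85 = 0.303301692.
Overall factor 0.303301692, i.e. -69.7%.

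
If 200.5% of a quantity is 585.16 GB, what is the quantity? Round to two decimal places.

291.85 GB

585.16 GB ÷ 2.005 ≈ 291.85 GB.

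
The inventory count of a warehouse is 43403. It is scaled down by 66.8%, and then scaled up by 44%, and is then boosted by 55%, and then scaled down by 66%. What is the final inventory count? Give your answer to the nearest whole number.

After the 66.8% decrease: 43403 × 0.332 = 14409.796.
After the 44% increase: 14409.796 × 1.44 = 20750.10624.
Apply the 55% increase: 20750.10624 × 1.55 = 32162.664672.
After the 66% decrease: 32162.664672 × 0.34 = 10935.30598848 ≈ 10935.

10935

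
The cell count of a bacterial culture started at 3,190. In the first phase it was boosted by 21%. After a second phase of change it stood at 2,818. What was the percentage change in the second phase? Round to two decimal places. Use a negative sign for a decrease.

-26.99%

After the first phase: 3,190 × 1.21 = 3859.9.
Second-phase multiplier: 2,818 ÷ 3859.9 ≈ 0.730071.
That is a change of -26.99%.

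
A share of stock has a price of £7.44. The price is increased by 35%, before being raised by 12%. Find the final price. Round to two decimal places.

35% increase: £7.44 × 1.35 = £10.044.
After the 12% increase: £10.044 × 1.12 = £11.24928 ≈ £11.25.

£11.25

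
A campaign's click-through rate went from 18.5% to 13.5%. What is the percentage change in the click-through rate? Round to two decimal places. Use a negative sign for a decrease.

The change is 13.5 − 18.5 = -5.0 percentage points.
Relative to the original 18.5%, that is -5.0 ÷ 18.5 ≈ -27.03%.

-27.03%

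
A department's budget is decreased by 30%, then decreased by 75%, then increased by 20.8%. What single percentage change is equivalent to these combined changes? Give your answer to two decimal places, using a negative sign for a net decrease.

-78.86%

The combined multiplier is 0.7 × 0.25 × 1.208 = 0.2114.
That corresponds to a decrease of 78.86%.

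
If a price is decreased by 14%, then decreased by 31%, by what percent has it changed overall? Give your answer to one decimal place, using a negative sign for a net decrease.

The combined multiplier is 0.86 × 0.69 = 0.5934.
That corresponds to a decrease of 40.7%.

-40.7%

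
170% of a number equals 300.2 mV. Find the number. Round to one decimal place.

300.2 mV ÷ 1.7 ≈ 176.6 mV.

176.6 mV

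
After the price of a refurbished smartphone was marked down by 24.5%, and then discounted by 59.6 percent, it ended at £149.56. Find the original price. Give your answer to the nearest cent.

The overall multiplier applied was 0.755 × 0.404 = 0.30502.
So the original price was £149.56 ÷ 0.30502 ≈ £490.33.

£490.33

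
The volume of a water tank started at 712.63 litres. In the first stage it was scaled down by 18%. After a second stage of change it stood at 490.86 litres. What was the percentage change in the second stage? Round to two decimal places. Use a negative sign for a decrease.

-16.00%

After the first stage: 712.63 × 0.82 = 584.3566.
Second-stage multiplier: 490.86 ÷ 584.3566 ≈ 0.840001.
That is a change of -16.00%.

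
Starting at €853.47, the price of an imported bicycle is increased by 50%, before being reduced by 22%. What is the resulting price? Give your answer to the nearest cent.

After the 50% increase: €853.47 × 1.5 = €1280.205.
22% decrease: €1280.205 × 0.78 = €998.5599 ≈ €998.56.

€998.56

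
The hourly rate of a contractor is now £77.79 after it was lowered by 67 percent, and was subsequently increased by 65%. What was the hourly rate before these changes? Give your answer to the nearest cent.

£142.87

Undoing the 65% increase: £77.79 ÷ 1.65 ≈ £47.145455.
Undoing the 67% decrease: £47.145455 ÷ 0.33 ≈ £142.87.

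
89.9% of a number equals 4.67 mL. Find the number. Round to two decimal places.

4.67 mL ÷ 0.899 ≈ 5.19 mL.

5.19 mL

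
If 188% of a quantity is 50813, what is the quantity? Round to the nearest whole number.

27028

50813 ÷ 1.88 ≈ 27028.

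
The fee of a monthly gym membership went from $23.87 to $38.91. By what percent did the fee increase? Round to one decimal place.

Change: $38.91 − $23.87 = $15.04.
Relative to the original: $15.04 ÷ $23.87 ≈ 63.0%.
So the fee increased by 63.0%.

63.0%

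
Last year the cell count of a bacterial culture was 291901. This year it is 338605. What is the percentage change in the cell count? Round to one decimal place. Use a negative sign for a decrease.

16.0%

Change: 338605 − 291901 = 46704.
Relative to the original: 46704 ÷ 291901 ≈ 16.0%.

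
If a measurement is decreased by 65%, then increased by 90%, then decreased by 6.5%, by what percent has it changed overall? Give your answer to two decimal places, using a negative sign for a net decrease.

A 65% decrease multiplies by 0.35.
Then a 90% increase: 0.35 × 1.9 = 0.665.
Then a 6.5% decrease: 0.665 × 0.935 = 0.621775.
Overall factor 0.621775, i.e. -37.82%.

-37.82%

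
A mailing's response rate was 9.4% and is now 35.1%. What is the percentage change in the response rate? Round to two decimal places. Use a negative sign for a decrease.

273.40%

The change is 35.1 − 9.4 = 25.7 percentage points.
Relative to the original 9.4%, that is 25.7 ÷ 9.4 ≈ 273.40%.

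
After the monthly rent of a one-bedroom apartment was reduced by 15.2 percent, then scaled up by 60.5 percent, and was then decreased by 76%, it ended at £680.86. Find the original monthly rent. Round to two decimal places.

£2,084.37

Undoing the 76% decrease: £680.86 ÷ 0.24 ≈ £2836.916667.
Undoing the 60.5% increase: £2836.916667 ÷ 1.605 ≈ £1767.549325.
Undoing the 15.2% decrease: £1767.549325 ÷ 0.848 ≈ £2,084.37.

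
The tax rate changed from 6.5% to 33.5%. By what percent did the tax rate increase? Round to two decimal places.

The change is 33.5 − 6.5 = 27.0 percentage points.
Relative to the original 6.5%, that is 27.0 ÷ 6.5 ≈ 415.38%.
So the tax rate rose by 415.38%.

415.38%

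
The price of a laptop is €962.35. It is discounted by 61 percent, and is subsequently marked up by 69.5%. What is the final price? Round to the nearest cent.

€636.16

61% decrease: €962.35 × 0.39 = €375.3165.
Apply the 69.5% increase: €375.3165 × 1.695 = €636.1614675 ≈ €636.16.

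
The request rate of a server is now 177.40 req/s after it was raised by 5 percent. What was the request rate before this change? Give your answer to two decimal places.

168.95 req/s

The overall multiplier applied was 1.05.
So the original request rate was 177.40 ÷ 1.05 ≈ 168.95 req/s.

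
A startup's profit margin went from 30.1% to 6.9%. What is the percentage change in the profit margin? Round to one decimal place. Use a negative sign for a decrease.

-77.1%

The change is 6.9 − 30.1 = -23.2 percentage points.
Relative to the original 30.1%, that is -23.2 ÷ 30.1 ≈ -77.1%.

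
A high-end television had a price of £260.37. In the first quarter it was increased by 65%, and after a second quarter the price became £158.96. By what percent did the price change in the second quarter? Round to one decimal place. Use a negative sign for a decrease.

-63.0%

After the first quarter: £260.37 × 1.65 = £429.6105.
Second-quarter multiplier: £158.96 ÷ £429.6105 ≈ 0.37001.
That is a change of -63.0%.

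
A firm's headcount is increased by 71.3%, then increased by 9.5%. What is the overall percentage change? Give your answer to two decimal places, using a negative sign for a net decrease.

87.57%

A 71.3% increase multiplies by 1.713.
Then a 9.5% increase: 1.713 × 1.095 = 1.875735.
Overall factor 1.875735, i.e. 87.57%.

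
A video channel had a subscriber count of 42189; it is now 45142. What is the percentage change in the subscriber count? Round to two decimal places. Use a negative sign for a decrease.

7.00%

Change: 45142 − 42189 = 2953.
Relative to the original: 2953 ÷ 42189 ≈ 7.00%.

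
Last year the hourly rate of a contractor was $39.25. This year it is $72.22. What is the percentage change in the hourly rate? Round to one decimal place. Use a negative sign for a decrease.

84.0%

Change: $72.22 − $39.25 = $32.97.
Relative to the original: $32.97 ÷ $39.25 = 84.0%.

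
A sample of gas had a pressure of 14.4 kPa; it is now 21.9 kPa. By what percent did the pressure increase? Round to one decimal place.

Change: 21.9 − 14.4 = 7.5.
Relative to the original: 7.5 ÷ 14.4 ≈ 52.1%.
So the pressure increased by 52.1%.

52.1%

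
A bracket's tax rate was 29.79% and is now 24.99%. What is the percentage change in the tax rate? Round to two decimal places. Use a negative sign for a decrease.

The change is 24.99 − 29.79 = -4.80 percentage points.
Relative to the original 29.79%, that is -4.80 ÷ 29.79 ≈ -16.11%.

-16.11%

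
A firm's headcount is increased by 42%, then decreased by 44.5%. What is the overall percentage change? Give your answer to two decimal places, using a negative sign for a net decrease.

A 42% increase multiplies by 1.42.
Then a 44.5% decrease: 1.42 × 0.555 = 0.7881.
Overall factor 0.7881, i.e. -21.19%.

-21.19%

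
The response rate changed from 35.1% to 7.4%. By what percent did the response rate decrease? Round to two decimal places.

The change is 7.4 − 35.1 = -27.7 percentage points.
Relative to the original 35.1%, that is -27.7 ÷ 35.1 ≈ -78.92%.
So the response rate fell by 78.92%.

78.92%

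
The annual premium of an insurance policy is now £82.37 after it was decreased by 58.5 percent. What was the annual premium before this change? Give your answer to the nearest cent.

£198.48

The overall multiplier applied was 0.415.
So the original annual premium was £82.37 ÷ 0.415 ≈ £198.48.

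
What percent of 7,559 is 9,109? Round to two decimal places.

120.51%

9,109 ÷ 7,559 ≈ 120.51%.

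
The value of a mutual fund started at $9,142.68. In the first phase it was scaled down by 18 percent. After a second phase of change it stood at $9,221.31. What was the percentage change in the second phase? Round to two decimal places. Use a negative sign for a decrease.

After the first phase: $9,142.68 × 0.82 = $7496.9976.
Second-phase multiplier: $9,221.31 ÷ $7496.9976 ≈ 1.23.
That is a change of 23.00%.

23.00%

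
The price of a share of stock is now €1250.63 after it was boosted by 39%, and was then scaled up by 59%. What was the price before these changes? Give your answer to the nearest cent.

€565.87

The overall multiplier applied was 1.39 × 1.59 = 2.2101.
So the original price was €1250.63 ÷ 2.2101 ≈ €565.87.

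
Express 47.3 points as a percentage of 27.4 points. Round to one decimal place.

47.3 points ÷ 27.4 points ≈ 172.6%.

172.6%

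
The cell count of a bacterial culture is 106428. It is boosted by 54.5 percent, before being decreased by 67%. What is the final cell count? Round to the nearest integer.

54.5% increase: 106428 × 1.545 = 164431.26.
After the 67% decrease: 164431.26 × 0.33 = 54262.3158 ≈ 54262.

54262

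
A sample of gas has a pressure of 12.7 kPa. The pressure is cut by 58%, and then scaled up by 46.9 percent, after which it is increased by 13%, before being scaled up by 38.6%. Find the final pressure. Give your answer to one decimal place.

12.3 kPa

58% decrease: 12.7 × 0.42 = 5.334.
46.9% increase: 5.334 × 1.469 = 7.835646.
Apply the 13% increase: 7.835646 × 1.13 = 8.85427998.
38.6% increase: 8.85427998 × 1.386 = 12.27203205228 ≈ 12.3.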